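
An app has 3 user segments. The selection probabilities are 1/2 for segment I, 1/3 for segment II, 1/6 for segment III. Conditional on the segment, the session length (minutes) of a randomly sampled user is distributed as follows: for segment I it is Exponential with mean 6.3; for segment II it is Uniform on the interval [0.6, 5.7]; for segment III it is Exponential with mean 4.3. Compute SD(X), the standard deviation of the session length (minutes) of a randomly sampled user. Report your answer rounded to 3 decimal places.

Per component, I: μ=6.3, E[X²]=79.38; II: μ=3.15, E[X²]=12.09; III: μ=4.3, E[X²]=36.98.
E[X] = 0.5·6.3 + 0.333333·3.15 + 0.166667·4.3 = 4.91667.
E[X²] = 0.5·79.38 + 0.333333·12.09 + 0.166667·36.98 = 49.8833.
Var(X) = E[X²] − (E[X])² = 49.8833 − 24.1736 = 25.7097.
SD(X) = √25.7097 = 5.07048.

5.070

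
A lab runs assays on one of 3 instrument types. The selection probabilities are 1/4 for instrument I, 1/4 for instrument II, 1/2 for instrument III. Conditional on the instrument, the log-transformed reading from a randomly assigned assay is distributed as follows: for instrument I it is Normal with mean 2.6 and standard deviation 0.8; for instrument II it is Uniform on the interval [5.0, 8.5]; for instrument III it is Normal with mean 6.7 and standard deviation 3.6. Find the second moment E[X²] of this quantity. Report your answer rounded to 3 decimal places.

42.421

For each component E[X²] = Var + (mean)², giving I: 7.4; II: 46.5833; III: 57.85.
Overall E[X²] = 0.25·7.4 + 0.25·46.5833 + 0.5·57.85 = 42.4208.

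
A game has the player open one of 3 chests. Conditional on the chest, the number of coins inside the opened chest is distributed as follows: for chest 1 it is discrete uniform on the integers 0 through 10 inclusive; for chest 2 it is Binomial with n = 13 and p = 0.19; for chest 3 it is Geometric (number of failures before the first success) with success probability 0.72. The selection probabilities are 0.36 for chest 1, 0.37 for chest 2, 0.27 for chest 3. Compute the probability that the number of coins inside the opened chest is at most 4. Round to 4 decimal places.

Conditional on each chest, P(X ≤ 4): 1: 0.454545; 2: 0.917277; 3: 0.998279.
By total probability, P(X ≤ 4) = 0.36·0.454545 + 0.37·0.917277 + 0.27·0.998279 = 0.772564.

0.7726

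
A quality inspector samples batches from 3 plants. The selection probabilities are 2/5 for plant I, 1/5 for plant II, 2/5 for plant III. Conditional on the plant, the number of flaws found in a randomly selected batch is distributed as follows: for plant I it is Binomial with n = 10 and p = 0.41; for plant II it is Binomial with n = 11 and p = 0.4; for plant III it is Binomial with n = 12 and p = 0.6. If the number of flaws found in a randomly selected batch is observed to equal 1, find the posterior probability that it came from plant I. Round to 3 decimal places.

Likelihoods P(X=1 | ·): I: 0.0355183; II: 0.0266051; III: 0.00030199.
Posterior ∝ prior × likelihood. Numerator for I: 0.4·0.0355183 = 0.0142073.
Normalizing constant: 0.4·0.0355183 + 0.2·0.0266051 + 0.4·0.00030199 = 0.0196491.
P(I | observation) = 0.0142073 / 0.0196491 = 0.72305.

0.723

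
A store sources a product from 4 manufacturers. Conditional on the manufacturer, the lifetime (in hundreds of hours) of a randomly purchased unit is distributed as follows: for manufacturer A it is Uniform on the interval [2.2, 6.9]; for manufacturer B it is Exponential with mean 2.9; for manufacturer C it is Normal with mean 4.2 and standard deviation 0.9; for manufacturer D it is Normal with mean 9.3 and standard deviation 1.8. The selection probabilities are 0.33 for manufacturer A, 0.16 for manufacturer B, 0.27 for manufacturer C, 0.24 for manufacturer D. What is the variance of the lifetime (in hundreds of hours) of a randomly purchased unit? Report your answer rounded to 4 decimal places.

8.2223

Per component, A: μ=4.55, E[X²]=22.5433; B: μ=2.9, E[X²]=16.82; C: μ=4.2, E[X²]=18.45; D: μ=9.3, E[X²]=89.73.
E[X] = 0.33·4.55 + 0.16·2.9 + 0.27·4.2 + 0.24·9.3 = 5.3315.
E[X²] = 0.33·22.5433 + 0.16·16.82 + 0.27·18.45 + 0.24·89.73 = 36.6472.
Var(X) = E[X²] − (E[X])² = 36.6472 − 28.4249 = 8.22231.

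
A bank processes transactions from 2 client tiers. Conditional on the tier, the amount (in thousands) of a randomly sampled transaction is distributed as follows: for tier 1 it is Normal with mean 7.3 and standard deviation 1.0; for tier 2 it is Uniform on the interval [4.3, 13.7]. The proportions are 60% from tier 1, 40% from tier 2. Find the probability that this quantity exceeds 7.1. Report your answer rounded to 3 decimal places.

0.628

Conditional on each tier, P(X > 7.1): 1: 0.57926; 2: 0.702128.
By total probability, P(X > 7.1) = 0.6·0.57926 + 0.4·0.702128 = 0.628407.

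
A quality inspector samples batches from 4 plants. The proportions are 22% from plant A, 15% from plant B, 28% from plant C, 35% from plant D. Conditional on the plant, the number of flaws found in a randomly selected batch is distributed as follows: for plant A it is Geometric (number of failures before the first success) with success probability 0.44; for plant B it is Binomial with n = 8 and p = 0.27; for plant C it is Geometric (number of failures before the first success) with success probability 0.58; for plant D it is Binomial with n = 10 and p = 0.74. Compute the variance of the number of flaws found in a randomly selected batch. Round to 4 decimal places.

10.7269

Per component, A: μ=1.27273, E[X²]=4.5124; B: μ=2.16, E[X²]=6.2424; C: μ=0.724138, E[X²]=1.77289; D: μ=7.4, E[X²]=56.684.
E[X] = 0.22·1.27273 + 0.15·2.16 + 0.28·0.724138 + 0.35·7.4 = 3.39676.
E[X²] = 0.22·4.5124 + 0.15·6.2424 + 0.28·1.77289 + 0.35·56.684 = 22.2649.
Var(X) = E[X²] − (E[X])² = 22.2649 − 11.538 = 10.7269.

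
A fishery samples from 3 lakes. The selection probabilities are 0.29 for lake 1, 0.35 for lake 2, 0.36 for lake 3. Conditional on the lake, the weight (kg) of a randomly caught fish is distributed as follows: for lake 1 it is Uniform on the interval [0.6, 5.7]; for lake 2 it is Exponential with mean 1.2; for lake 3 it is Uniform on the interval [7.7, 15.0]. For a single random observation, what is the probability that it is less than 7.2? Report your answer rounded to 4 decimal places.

0.6391

Conditional on each lake, P(X < 7.2): 1: 1; 2: 0.997521; 3: 0.
By total probability, P(X < 7.2) = 0.29·1 + 0.35·0.997521 + 0.36·0 = 0.639132.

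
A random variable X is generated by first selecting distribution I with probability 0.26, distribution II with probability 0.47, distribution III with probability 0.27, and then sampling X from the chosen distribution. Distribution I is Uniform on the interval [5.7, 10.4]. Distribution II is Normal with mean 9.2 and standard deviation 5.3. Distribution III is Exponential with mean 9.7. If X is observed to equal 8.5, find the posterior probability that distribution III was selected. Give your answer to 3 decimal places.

Likelihoods f(8.5 | ·): I: 0.212766; II: 0.0746185; III: 0.0429201.
Posterior ∝ prior × likelihood. Numerator for III: 0.27·0.0429201 = 0.0115884.
Normalizing constant: 0.26·0.212766 + 0.47·0.0746185 + 0.27·0.0429201 = 0.101978.
P(III | observation) = 0.0115884 / 0.101978 = 0.113636.

0.114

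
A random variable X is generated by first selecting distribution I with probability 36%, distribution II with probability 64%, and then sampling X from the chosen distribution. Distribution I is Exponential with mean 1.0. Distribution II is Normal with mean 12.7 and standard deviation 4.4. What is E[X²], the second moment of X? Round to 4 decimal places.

116.3360

For each component E[X²] = Var + (mean)², giving I: 2; II: 180.65.
Overall E[X²] = 0.36·2 + 0.64·180.65 = 116.336.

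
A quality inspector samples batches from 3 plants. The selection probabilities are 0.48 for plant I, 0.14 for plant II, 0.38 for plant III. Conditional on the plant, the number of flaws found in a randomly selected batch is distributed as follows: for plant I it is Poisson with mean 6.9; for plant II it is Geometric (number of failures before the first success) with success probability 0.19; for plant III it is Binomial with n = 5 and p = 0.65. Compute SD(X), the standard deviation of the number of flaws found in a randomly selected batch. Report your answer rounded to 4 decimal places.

Per component, I: μ=6.9, E[X²]=54.51; II: μ=4.26316, E[X²]=40.6122; III: μ=3.25, E[X²]=11.7.
E[X] = 0.48·6.9 + 0.14·4.26316 + 0.38·3.25 = 5.14384.
E[X²] = 0.48·54.51 + 0.14·40.6122 + 0.38·11.7 = 36.2965.
Var(X) = E[X²] − (E[X])² = 36.2965 − 26.4591 = 9.83739.
SD(X) = √9.83739 = 3.13646.

3.1365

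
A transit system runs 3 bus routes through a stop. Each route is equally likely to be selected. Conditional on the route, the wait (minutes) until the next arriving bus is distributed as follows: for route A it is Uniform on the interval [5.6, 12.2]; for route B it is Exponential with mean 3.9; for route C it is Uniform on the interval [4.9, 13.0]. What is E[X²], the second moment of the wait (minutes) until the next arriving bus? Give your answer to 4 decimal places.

66.2767

For each component E[X²] = Var + (mean)², giving A: 82.84; B: 30.42; C: 85.57.
Overall E[X²] = 0.333333·82.84 + 0.333333·30.42 + 0.333333·85.57 = 66.2767.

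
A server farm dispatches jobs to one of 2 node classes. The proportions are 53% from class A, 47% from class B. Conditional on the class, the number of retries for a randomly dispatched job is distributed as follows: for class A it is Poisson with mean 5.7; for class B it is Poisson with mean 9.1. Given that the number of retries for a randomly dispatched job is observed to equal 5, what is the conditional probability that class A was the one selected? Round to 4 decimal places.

0.7651

Likelihoods P(X=5 | ·): A: 0.16777; B: 0.0580692.
Posterior ∝ prior × likelihood. Numerator for A: 0.53·0.16777 = 0.0889181.
Normalizing constant: 0.53·0.16777 + 0.47·0.0580692 = 0.116211.
P(A | observation) = 0.0889181 / 0.116211 = 0.765146.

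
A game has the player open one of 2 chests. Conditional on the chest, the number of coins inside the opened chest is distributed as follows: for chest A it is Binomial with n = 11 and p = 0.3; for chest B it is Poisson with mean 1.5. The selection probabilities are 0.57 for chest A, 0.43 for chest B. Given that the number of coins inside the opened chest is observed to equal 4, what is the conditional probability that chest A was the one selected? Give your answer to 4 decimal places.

Likelihoods P(X=4 | ·): A: 0.220133; B: 0.0470665.
Posterior ∝ prior × likelihood. Numerator for A: 0.57·0.220133 = 0.125476.
Normalizing constant: 0.57·0.220133 + 0.43·0.0470665 = 0.145714.
P(A | observation) = 0.125476 / 0.145714 = 0.861108.

0.8611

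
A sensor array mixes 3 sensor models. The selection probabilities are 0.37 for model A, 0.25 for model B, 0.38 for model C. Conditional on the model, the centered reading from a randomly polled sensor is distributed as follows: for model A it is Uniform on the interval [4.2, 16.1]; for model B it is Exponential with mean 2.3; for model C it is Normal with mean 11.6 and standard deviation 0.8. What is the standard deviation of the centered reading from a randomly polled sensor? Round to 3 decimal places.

4.488

Per component, A: μ=10.15, E[X²]=114.823; B: μ=2.3, E[X²]=10.58; C: μ=11.6, E[X²]=135.2.
E[X] = 0.37·10.15 + 0.25·2.3 + 0.38·11.6 = 8.7385.
E[X²] = 0.37·114.823 + 0.25·10.58 + 0.38·135.2 = 96.5056.
Var(X) = E[X²] − (E[X])² = 96.5056 − 76.3614 = 20.1443.
SD(X) = √20.1443 = 4.48823.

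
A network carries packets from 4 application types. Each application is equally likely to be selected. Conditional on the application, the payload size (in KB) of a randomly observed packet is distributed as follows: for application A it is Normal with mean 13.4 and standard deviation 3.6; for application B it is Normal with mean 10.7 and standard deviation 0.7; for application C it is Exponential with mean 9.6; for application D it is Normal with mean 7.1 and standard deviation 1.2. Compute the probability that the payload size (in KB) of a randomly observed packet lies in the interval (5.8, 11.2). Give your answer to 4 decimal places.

0.5278

Conditional on each application, P(5.8 < X < 11.2): A: 0.253182; B: 0.762475; C: 0.235126; D: 0.860353.
By total probability, P(5.8 < X < 11.2) = 0.25·0.253182 + 0.25·0.762475 + 0.25·0.235126 + 0.25·0.860353 = 0.527784.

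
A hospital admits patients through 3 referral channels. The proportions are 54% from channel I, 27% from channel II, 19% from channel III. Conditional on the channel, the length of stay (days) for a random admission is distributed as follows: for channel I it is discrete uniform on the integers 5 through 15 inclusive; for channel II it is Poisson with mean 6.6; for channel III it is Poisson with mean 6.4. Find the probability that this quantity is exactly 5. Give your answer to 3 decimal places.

0.116

Conditional on each channel, P(X = 5): I: 0.0909091; II: 0.141969; III: 0.148674.
By total probability, P(X = 5) = 0.54·0.0909091 + 0.27·0.141969 + 0.19·0.148674 = 0.115671.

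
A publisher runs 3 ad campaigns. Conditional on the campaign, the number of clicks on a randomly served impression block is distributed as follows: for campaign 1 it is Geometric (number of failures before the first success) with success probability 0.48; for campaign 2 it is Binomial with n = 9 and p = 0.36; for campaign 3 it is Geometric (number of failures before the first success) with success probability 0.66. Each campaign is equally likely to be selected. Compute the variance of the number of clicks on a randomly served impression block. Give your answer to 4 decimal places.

Per component, 1: μ=1.08333, E[X²]=3.43056; 2: μ=3.24, E[X²]=12.5712; 3: μ=0.515152, E[X²]=1.04591.
E[X] = 0.333333·1.08333 + 0.333333·3.24 + 0.333333·0.515152 = 1.61283.
E[X²] = 0.333333·3.43056 + 0.333333·12.5712 + 0.333333·1.04591 = 5.68256.
Var(X) = E[X²] − (E[X])² = 5.68256 − 2.60122 = 3.08134.

3.0813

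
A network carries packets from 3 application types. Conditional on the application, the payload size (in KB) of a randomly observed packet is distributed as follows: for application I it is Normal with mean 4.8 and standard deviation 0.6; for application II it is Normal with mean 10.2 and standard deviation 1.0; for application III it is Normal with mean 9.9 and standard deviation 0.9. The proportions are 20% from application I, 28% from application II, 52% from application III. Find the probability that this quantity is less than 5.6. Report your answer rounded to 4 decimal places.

Conditional on each application, P(X < 5.6): I: 0.908789; II: 2.11245e-06; III: 8.86216e-07.
By total probability, P(X < 5.6) = 0.2·0.908789 + 0.28·2.11245e-06 + 0.52·8.86216e-07 = 0.181759.

0.1818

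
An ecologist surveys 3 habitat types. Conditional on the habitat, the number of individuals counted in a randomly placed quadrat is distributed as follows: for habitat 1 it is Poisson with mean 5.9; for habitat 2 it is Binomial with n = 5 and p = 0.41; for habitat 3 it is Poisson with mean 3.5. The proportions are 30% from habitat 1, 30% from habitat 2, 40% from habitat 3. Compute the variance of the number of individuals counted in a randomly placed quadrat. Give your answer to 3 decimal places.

Per component, 1: μ=5.9, E[X²]=40.71; 2: μ=2.05, E[X²]=5.412; 3: μ=3.5, E[X²]=15.75.
E[X] = 0.3·5.9 + 0.3·2.05 + 0.4·3.5 = 3.785.
E[X²] = 0.3·40.71 + 0.3·5.412 + 0.4·15.75 = 20.1366.
Var(X) = E[X²] − (E[X])² = 20.1366 − 14.3262 = 5.81038.

5.810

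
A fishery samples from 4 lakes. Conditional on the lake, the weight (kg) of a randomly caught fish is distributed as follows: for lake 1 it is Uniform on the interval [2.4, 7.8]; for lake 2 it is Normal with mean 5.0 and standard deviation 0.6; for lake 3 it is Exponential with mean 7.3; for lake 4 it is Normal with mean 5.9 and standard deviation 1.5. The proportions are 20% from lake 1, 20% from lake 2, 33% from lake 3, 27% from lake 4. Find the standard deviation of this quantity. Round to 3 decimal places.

Per component, 1: μ=5.1, E[X²]=28.44; 2: μ=5, E[X²]=25.36; 3: μ=7.3, E[X²]=106.58; 4: μ=5.9, E[X²]=37.06.
E[X] = 0.2·5.1 + 0.2·5 + 0.33·7.3 + 0.27·5.9 = 6.022.
E[X²] = 0.2·28.44 + 0.2·25.36 + 0.33·106.58 + 0.27·37.06 = 55.9376.
Var(X) = E[X²] − (E[X])² = 55.9376 − 36.2645 = 19.6731.
SD(X) = √19.6731 = 4.43544.

4.435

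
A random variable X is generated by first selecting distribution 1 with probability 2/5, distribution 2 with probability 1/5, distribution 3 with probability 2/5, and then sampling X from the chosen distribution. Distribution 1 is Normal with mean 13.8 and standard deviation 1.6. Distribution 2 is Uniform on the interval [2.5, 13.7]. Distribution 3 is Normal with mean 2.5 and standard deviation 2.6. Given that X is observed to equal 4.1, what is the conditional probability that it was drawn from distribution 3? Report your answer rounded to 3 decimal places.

Likelihoods f(4.1 | ·): 1: 2.60484e-09; 2: 0.0892857; 3: 0.126971.
Posterior ∝ prior × likelihood. Numerator for 3: 0.4·0.126971 = 0.0507883.
Normalizing constant: 0.4·2.60484e-09 + 0.2·0.0892857 + 0.4·0.126971 = 0.0686454.
P(3 | observation) = 0.0507883 / 0.0686454 = 0.739864.

0.740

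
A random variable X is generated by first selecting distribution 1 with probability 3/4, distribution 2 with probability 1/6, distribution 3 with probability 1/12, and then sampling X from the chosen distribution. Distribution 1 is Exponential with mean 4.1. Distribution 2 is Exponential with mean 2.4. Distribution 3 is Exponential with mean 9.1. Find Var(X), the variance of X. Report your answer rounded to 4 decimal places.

23.0156

Per component, 1: μ=4.1, E[X²]=33.62; 2: μ=2.4, E[X²]=11.52; 3: μ=9.1, E[X²]=165.62.
E[X] = 0.75·4.1 + 0.166667·2.4 + 0.0833333·9.1 = 4.23333.
E[X²] = 0.75·33.62 + 0.166667·11.52 + 0.0833333·165.62 = 40.9367.
Var(X) = E[X²] − (E[X])² = 40.9367 − 17.9211 = 23.0156.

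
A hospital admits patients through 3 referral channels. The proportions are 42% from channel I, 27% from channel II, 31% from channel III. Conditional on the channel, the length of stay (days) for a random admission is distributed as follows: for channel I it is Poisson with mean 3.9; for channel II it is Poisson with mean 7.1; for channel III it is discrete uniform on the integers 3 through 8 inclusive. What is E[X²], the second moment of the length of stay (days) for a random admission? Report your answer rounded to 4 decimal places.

33.8356

For each component E[X²] = Var + (mean)², giving I: 19.11; II: 57.51; III: 33.1667.
Overall E[X²] = 0.42·19.11 + 0.27·57.51 + 0.31·33.1667 = 33.8356.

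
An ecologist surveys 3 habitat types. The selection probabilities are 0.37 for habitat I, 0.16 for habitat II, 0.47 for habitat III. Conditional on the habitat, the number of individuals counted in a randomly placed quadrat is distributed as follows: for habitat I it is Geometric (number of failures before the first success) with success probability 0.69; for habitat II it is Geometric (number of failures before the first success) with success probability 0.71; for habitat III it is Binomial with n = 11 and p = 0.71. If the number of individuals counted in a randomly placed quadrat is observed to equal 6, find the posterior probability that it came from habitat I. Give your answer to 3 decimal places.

0.004

Likelihoods P(X=6 | ·): I: 0.000612378; II: 0.000422325; III: 0.12139.
Posterior ∝ prior × likelihood. Numerator for I: 0.37·0.000612378 = 0.00022658.
Normalizing constant: 0.37·0.000612378 + 0.16·0.000422325 + 0.47·0.12139 = 0.0573473.
P(I | observation) = 0.00022658 / 0.0573473 = 0.00395101.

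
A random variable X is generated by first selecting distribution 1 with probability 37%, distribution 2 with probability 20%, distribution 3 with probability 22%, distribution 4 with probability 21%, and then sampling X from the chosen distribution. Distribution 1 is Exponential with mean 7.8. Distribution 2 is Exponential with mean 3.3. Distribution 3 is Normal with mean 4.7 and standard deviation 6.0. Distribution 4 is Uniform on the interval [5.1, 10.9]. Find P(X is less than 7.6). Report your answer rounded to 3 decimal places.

Conditional on each component, P(X < 7.6): 1: 0.622566; 2: 0.900045; 3: 0.68557; 4: 0.431034.
By total probability, P(X < 7.6) = 0.37·0.622566 + 0.2·0.900045 + 0.22·0.68557 + 0.21·0.431034 = 0.651701.

0.652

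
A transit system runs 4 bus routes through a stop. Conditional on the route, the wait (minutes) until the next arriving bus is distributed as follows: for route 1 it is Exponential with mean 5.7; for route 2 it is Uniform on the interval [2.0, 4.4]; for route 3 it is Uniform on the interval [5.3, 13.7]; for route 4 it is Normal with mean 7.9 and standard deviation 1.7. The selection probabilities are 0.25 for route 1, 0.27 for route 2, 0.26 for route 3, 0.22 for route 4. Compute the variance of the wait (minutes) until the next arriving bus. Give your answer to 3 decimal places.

16.288

Per component, 1: μ=5.7, E[X²]=64.98; 2: μ=3.2, E[X²]=10.72; 3: μ=9.5, E[X²]=96.13; 4: μ=7.9, E[X²]=65.3.
E[X] = 0.25·5.7 + 0.27·3.2 + 0.26·9.5 + 0.22·7.9 = 6.497.
E[X²] = 0.25·64.98 + 0.27·10.72 + 0.26·96.13 + 0.22·65.3 = 58.4992.
Var(X) = E[X²] − (E[X])² = 58.4992 − 42.211 = 16.2882.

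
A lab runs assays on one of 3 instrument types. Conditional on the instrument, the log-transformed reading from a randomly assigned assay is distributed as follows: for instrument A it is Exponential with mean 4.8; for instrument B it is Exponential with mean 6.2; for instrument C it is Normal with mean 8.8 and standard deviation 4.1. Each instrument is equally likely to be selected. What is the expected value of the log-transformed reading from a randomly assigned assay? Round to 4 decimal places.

6.6000

Component means — A: 4.8; B: 6.2; C: 8.8.
E[X] = 0.333333·4.8 + 0.333333·6.2 + 0.333333·8.8 = 6.6.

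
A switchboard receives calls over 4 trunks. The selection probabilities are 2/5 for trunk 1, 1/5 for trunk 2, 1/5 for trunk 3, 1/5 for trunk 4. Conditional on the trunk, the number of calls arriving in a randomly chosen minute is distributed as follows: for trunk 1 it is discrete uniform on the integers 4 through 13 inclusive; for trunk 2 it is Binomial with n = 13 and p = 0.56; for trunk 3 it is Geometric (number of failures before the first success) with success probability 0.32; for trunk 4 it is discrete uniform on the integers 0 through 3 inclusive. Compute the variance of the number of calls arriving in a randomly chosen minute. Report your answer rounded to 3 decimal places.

Per component, 1: μ=8.5, E[X²]=80.5; 2: μ=7.28, E[X²]=56.2016; 3: μ=2.125, E[X²]=11.1562; 4: μ=1.5, E[X²]=3.5.
E[X] = 0.4·8.5 + 0.2·7.28 + 0.2·2.125 + 0.2·1.5 = 5.581.
E[X²] = 0.4·80.5 + 0.2·56.2016 + 0.2·11.1562 + 0.2·3.5 = 46.3716.
Var(X) = E[X²] − (E[X])² = 46.3716 − 31.1476 = 15.224.

15.224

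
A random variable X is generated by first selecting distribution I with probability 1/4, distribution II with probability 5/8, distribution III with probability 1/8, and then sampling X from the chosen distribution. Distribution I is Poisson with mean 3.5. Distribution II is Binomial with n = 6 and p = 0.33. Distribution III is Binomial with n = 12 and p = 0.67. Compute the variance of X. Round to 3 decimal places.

5.910

Per component, I: μ=3.5, E[X²]=15.75; II: μ=1.98, E[X²]=5.247; III: μ=8.04, E[X²]=67.2948.
E[X] = 0.25·3.5 + 0.625·1.98 + 0.125·8.04 = 3.1175.
E[X²] = 0.25·15.75 + 0.625·5.247 + 0.125·67.2948 = 15.6287.
Var(X) = E[X²] − (E[X])² = 15.6287 − 9.71881 = 5.90992.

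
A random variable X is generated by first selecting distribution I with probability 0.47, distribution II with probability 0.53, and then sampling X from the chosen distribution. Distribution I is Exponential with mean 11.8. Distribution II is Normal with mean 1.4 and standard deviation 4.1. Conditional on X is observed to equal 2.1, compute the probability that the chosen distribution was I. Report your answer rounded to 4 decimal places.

Likelihoods f(2.1 | ·): I: 0.0709297; II: 0.0958951.
Posterior ∝ prior × likelihood. Numerator for I: 0.47·0.0709297 = 0.033337.
Normalizing constant: 0.47·0.0709297 + 0.53·0.0958951 = 0.0841614.
P(I | observation) = 0.033337 / 0.0841614 = 0.396108.

0.3961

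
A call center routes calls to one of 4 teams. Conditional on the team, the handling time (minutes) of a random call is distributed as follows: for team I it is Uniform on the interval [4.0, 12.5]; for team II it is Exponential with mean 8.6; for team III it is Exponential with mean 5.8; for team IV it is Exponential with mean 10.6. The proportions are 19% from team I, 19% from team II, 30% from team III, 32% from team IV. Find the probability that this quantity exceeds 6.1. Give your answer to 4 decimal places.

0.5213

Conditional on each team, P(X > 6.1): I: 0.752941; II: 0.491987; III: 0.349335; IV: 0.56244.
By total probability, P(X > 6.1) = 0.19·0.752941 + 0.19·0.491987 + 0.3·0.349335 + 0.32·0.56244 = 0.521318.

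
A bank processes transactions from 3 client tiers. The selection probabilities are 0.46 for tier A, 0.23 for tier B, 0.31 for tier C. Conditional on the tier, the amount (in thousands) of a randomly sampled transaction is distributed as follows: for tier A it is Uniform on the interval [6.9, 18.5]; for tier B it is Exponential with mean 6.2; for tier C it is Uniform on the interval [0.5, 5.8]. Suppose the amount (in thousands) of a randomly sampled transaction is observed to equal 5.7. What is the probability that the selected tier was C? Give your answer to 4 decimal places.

0.7981

Likelihoods f(5.7 | ·): A: 0; B: 0.0643187; C: 0.188679.
Posterior ∝ prior × likelihood. Numerator for C: 0.31·0.188679 = 0.0584906.
Normalizing constant: 0.46·0 + 0.23·0.0643187 + 0.31·0.188679 = 0.0732839.
P(C | observation) = 0.0584906 / 0.0732839 = 0.798137.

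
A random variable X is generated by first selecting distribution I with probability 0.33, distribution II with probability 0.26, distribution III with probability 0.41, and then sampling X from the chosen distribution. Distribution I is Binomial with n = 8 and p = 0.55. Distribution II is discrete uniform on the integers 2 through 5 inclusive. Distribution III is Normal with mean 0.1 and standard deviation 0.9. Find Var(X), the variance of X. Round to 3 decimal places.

5.114

Per component, I: μ=4.4, E[X²]=21.34; II: μ=3.5, E[X²]=13.5; III: μ=0.1, E[X²]=0.82.
E[X] = 0.33·4.4 + 0.26·3.5 + 0.41·0.1 = 2.403.
E[X²] = 0.33·21.34 + 0.26·13.5 + 0.41·0.82 = 10.8884.
Var(X) = E[X²] − (E[X])² = 10.8884 − 5.77441 = 5.11399.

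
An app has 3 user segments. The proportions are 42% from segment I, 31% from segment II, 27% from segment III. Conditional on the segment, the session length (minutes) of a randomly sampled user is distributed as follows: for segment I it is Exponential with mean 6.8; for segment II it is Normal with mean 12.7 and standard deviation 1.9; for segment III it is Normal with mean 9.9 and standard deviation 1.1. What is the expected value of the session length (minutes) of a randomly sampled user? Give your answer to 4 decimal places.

9.4660

Component means — I: 6.8; II: 12.7; III: 9.9.
E[X] = 0.42·6.8 + 0.31·12.7 + 0.27·9.9 = 9.466.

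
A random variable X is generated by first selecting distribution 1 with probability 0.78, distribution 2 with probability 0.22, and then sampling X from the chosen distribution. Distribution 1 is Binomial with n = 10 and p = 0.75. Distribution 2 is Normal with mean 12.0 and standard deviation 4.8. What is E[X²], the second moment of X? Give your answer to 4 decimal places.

For each component E[X²] = Var + (mean)², giving 1: 58.125; 2: 167.04.
Overall E[X²] = 0.78·58.125 + 0.22·167.04 = 82.0863.

82.0863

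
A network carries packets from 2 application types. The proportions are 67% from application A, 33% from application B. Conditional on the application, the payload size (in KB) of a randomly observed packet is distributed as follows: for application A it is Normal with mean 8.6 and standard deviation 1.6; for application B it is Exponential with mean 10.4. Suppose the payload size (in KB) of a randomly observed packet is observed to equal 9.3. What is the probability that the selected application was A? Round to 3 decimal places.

Likelihoods f(9.3 | ·): A: 0.226583; B: 0.0393194.
Posterior ∝ prior × likelihood. Numerator for A: 0.67·0.226583 = 0.15181.
Normalizing constant: 0.67·0.226583 + 0.33·0.0393194 = 0.164786.
P(A | observation) = 0.15181 / 0.164786 = 0.921259.

0.921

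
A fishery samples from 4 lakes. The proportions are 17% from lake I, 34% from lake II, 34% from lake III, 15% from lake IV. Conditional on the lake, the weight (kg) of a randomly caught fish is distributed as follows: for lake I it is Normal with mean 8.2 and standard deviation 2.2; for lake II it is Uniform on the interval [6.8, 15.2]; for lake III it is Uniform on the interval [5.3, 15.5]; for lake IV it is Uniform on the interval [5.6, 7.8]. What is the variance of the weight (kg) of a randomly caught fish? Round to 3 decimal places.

8.303

Per component, I: μ=8.2, E[X²]=72.08; II: μ=11, E[X²]=126.88; III: μ=10.4, E[X²]=116.83; IV: μ=6.7, E[X²]=45.2933.
E[X] = 0.17·8.2 + 0.34·11 + 0.34·10.4 + 0.15·6.7 = 9.675.
E[X²] = 0.17·72.08 + 0.34·126.88 + 0.34·116.83 + 0.15·45.2933 = 101.909.
Var(X) = E[X²] − (E[X])² = 101.909 − 93.6056 = 8.30337.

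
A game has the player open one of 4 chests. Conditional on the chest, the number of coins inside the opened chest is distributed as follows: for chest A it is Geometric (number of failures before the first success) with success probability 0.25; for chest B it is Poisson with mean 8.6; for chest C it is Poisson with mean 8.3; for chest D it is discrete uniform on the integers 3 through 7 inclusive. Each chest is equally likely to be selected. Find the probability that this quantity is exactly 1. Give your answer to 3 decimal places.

0.048

Conditional on each chest, P(X = 1): A: 0.1875; B: 0.00158331; C: 0.00206269; D: 0.
By total probability, P(X = 1) = 0.25·0.1875 + 0.25·0.00158331 + 0.25·0.00206269 + 0.25·0 = 0.0477865.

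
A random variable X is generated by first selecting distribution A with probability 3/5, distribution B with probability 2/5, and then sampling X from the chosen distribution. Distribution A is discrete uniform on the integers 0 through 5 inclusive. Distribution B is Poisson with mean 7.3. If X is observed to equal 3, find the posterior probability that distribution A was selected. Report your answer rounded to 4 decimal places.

0.8509

Likelihoods P(X=3 | ·): A: 0.166667; B: 0.0437993.
Posterior ∝ prior × likelihood. Numerator for A: 0.6·0.166667 = 0.1.
Normalizing constant: 0.6·0.166667 + 0.4·0.0437993 = 0.11752.
P(A | observation) = 0.1 / 0.11752 = 0.850921.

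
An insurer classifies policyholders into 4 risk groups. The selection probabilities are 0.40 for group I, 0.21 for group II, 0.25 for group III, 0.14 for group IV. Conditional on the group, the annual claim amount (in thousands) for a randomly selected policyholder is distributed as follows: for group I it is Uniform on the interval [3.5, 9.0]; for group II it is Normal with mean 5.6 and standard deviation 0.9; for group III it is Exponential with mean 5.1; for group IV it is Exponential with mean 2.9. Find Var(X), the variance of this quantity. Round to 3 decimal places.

10.051

Per component, I: μ=6.25, E[X²]=41.5833; II: μ=5.6, E[X²]=32.17; III: μ=5.1, E[X²]=52.02; IV: μ=2.9, E[X²]=16.82.
E[X] = 0.4·6.25 + 0.21·5.6 + 0.25·5.1 + 0.14·2.9 = 5.357.
E[X²] = 0.4·41.5833 + 0.21·32.17 + 0.25·52.02 + 0.14·16.82 = 38.7488.
Var(X) = E[X²] − (E[X])² = 38.7488 − 28.6974 = 10.0514.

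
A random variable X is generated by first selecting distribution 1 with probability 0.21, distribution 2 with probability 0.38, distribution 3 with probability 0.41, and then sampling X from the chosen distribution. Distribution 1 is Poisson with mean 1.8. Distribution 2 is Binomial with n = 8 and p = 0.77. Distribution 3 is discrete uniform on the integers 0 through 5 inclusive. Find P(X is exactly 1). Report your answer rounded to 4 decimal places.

Conditional on each component, P(X = 1): 1: 0.297538; 2: 0.000209737; 3: 0.166667.
By total probability, P(X = 1) = 0.21·0.297538 + 0.38·0.000209737 + 0.41·0.166667 = 0.130896.

0.1309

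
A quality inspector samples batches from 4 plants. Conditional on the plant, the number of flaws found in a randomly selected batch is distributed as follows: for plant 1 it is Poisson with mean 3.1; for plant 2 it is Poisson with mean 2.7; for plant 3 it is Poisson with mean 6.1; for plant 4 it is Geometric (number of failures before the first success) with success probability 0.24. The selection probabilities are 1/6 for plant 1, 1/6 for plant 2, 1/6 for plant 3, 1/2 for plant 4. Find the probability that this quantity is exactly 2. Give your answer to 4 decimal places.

0.1532

Conditional on each plant, P(X = 2): 1: 0.216461; 2: 0.244964; 3: 0.0417286; 4: 0.138624.
By total probability, P(X = 2) = 0.166667·0.216461 + 0.166667·0.244964 + 0.166667·0.0417286 + 0.5·0.138624 = 0.153171.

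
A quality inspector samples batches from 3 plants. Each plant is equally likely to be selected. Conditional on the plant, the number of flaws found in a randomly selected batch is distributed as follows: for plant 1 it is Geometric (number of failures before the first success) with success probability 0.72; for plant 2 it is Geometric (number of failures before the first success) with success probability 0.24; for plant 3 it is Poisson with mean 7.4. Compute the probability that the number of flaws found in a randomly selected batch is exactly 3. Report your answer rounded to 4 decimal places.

0.0541

Conditional on each plant, P(X = 3): 1: 0.0158054; 2: 0.105354; 3: 0.0412824.
By total probability, P(X = 3) = 0.333333·0.0158054 + 0.333333·0.105354 + 0.333333·0.0412824 = 0.0541474.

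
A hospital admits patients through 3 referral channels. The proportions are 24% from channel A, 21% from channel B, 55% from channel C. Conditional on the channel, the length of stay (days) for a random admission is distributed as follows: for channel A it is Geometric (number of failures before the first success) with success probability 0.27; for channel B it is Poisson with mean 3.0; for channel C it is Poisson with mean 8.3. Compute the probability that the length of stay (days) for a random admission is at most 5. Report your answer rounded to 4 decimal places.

Conditional on each channel, P(X ≤ 5): A: 0.848666; B: 0.916082; C: 0.165273.
By total probability, P(X ≤ 5) = 0.24·0.848666 + 0.21·0.916082 + 0.55·0.165273 = 0.486957.

0.4870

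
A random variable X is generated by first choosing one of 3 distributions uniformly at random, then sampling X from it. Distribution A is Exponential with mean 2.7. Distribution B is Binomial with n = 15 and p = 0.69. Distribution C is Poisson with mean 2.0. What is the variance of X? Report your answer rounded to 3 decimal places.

Per component, A: μ=2.7, E[X²]=14.58; B: μ=10.35, E[X²]=110.331; C: μ=2, E[X²]=6.
E[X] = 0.333333·2.7 + 0.333333·10.35 + 0.333333·2 = 5.01667.
E[X²] = 0.333333·14.58 + 0.333333·110.331 + 0.333333·6 = 43.637.
Var(X) = E[X²] − (E[X])² = 43.637 − 25.1669 = 18.4701.

18.470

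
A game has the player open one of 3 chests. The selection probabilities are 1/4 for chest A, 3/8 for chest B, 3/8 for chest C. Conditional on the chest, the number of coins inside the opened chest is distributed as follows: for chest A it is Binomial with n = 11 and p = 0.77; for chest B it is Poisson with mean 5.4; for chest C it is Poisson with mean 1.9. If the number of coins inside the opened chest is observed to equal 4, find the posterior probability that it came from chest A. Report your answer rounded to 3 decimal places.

0.011

Likelihoods P(X=4 | ·): A: 0.00394977; B: 0.16002; C: 0.0812164.
Posterior ∝ prior × likelihood. Numerator for A: 0.25·0.00394977 = 0.000987442.
Normalizing constant: 0.25·0.00394977 + 0.375·0.16002 + 0.375·0.0812164 = 0.091451.
P(A | observation) = 0.000987442 / 0.091451 = 0.0107975.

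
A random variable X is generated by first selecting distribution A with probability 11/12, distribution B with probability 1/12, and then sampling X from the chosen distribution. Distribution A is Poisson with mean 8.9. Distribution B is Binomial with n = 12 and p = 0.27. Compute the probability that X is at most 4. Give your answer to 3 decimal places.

Conditional on each component, P(X ≤ 4): A: 0.0584325; B: 0.798405.
By total probability, P(X ≤ 4) = 0.916667·0.0584325 + 0.0833333·0.798405 = 0.120097.

0.120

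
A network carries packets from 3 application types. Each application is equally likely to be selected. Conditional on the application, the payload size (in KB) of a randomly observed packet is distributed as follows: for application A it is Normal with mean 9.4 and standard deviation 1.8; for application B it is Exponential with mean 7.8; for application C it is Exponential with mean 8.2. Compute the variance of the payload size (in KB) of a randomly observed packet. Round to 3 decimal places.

Per component, A: μ=9.4, E[X²]=91.6; B: μ=7.8, E[X²]=121.68; C: μ=8.2, E[X²]=134.48.
E[X] = 0.333333·9.4 + 0.333333·7.8 + 0.333333·8.2 = 8.46667.
E[X²] = 0.333333·91.6 + 0.333333·121.68 + 0.333333·134.48 = 115.92.
Var(X) = E[X²] − (E[X])² = 115.92 − 71.6844 = 44.2356.

44.236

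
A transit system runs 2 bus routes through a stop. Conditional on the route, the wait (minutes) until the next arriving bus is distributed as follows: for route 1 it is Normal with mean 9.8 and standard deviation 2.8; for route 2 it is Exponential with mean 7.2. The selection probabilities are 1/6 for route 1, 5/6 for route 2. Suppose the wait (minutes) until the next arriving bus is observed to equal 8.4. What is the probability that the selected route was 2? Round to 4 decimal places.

Likelihoods f(8.4 | ·): 1: 0.125738; 2: 0.0432504.
Posterior ∝ prior × likelihood. Numerator for 2: 0.833333·0.0432504 = 0.036042.
Normalizing constant: 0.166667·0.125738 + 0.833333·0.0432504 = 0.0569983.
P(2 | observation) = 0.036042 / 0.0569983 = 0.632335.

0.6323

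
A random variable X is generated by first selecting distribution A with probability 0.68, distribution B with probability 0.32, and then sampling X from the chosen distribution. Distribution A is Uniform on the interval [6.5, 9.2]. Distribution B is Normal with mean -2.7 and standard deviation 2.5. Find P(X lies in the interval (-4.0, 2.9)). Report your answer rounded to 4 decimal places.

Conditional on each component, P(-4.0 < X < 2.9): A: 0; B: 0.685923.
By total probability, P(-4.0 < X < 2.9) = 0.68·0 + 0.32·0.685923 = 0.219495.

0.2195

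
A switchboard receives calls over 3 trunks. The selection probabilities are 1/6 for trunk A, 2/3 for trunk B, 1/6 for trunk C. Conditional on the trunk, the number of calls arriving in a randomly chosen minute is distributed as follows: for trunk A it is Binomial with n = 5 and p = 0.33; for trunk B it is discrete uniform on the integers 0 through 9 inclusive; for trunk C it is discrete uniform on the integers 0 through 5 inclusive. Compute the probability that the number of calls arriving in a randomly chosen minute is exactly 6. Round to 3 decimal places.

0.067

Conditional on each trunk, P(X = 6): A: 0; B: 0.1; C: 0.
By total probability, P(X = 6) = 0.166667·0 + 0.666667·0.1 + 0.166667·0 = 0.0666667.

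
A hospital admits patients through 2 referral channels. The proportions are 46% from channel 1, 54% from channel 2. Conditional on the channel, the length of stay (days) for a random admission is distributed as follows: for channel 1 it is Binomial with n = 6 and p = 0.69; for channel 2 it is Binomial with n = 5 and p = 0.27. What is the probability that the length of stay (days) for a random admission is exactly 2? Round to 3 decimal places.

0.183

Conditional on each channel, P(X = 2): 1: 0.0659533; 2: 0.283593.
By total probability, P(X = 2) = 0.46·0.0659533 + 0.54·0.283593 = 0.183479.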